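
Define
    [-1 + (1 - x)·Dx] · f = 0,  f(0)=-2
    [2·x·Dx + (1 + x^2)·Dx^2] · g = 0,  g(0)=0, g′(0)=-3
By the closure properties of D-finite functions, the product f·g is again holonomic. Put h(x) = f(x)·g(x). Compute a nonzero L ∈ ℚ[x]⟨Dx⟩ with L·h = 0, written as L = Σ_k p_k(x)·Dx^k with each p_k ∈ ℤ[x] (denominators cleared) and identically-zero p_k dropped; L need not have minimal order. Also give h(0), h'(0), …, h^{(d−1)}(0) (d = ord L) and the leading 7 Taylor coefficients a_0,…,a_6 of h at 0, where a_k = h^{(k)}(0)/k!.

f: a_k = -2, -2, -2, -2, -2, -2, -2, …
g: a_k = 0, -3, 0, 1, 0, -3/5, 0, …
Product ⇒ symmetric product L₀, ord ≤ 2.
L = 2·x + (2 - 2·x + 4·x^2)·Dx + (-1 + x - x^2 + x^3)·Dx^2  (order 2).
h: a_k = 0, 6, 6, 4, 4, 26/5, 26/5, …
ICs: h(0) = 0, h′(0) = 6.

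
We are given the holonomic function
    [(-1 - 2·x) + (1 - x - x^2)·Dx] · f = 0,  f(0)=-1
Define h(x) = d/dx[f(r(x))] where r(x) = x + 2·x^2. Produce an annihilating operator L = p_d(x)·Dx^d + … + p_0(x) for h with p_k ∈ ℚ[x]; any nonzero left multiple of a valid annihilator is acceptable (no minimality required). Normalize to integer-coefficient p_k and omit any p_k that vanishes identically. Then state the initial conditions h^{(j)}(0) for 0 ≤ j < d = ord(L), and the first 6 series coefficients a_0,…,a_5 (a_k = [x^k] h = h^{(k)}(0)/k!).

f: a_k = -1, -1, -2, -3, -5, -8, …
L₀ from L_f via x↦r, Dx↦r'^{-1}Dx.
Differentiate: ansatz ord ≤ ord L₀ ⇒ L.
L = (8 + 42·x + 126·x^2 + 208·x^3 + 408·x^4 + 480·x^5 + 320·x^6) + (-1 - 5·x - 3·x^2 + 18·x^3 + 80·x^4 + 120·x^5 + 112·x^6 + 64·x^7)·Dx  (order 1).
h: a_k = -1, -8, -33, -124, -420, -1422, …
ICs: h(0) = -1.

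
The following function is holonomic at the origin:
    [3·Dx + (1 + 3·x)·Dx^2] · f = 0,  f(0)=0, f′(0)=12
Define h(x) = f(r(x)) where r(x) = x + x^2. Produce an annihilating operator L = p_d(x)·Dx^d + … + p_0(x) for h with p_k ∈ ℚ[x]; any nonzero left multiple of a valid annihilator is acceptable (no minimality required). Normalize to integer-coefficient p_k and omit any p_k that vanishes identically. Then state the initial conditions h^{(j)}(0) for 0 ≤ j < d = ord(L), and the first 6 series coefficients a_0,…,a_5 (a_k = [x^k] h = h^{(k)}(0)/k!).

L = (1 + 6·x + 6·x^2)·Dx + (1 + 5·x + 9·x^2 + 6·x^3)·Dx^2  (order 2).
h: a_k = 0, 12, -6, 0, 9, -108/5, …
ICs: h(0) = 0, h′(0) = 12.

f: a_k = 0, 12, -18, 36, -81, 972/5, …
f∘r: x↦r, Dx↦Dx/r' in L_f ⇒ L₀.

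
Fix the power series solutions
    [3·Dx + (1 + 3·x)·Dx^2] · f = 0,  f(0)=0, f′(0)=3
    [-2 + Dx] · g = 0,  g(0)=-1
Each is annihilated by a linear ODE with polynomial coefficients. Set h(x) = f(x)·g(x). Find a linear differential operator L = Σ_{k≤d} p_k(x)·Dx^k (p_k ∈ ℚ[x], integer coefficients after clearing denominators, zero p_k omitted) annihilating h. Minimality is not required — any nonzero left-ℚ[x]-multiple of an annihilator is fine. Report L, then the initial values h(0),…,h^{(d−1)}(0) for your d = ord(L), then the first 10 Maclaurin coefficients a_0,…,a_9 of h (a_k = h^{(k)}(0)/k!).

f: a_k = 0, 3, -9/2, 9, -81/4, 243/5, -243/2, 2187/7, -6561/8, 2187, …
g: a_k = -1, -2, -2, -4/3, -2/3, -4/15, -4/45, -8/315, -2/315, -4/2835, …
Product ⇒ symmetric product L₀, ord ≤ 2.
L = (-2 + 12·x) + (-1 - 12·x)·Dx + (1 + 3·x)·Dx^2  (order 2).
h: a_k = 0, -3, -3/2, -6, 29/4, -221/10, 55, -15193/105, 46187/120, -435671/420, …
ICs: h(0) = 0, h′(0) = -3.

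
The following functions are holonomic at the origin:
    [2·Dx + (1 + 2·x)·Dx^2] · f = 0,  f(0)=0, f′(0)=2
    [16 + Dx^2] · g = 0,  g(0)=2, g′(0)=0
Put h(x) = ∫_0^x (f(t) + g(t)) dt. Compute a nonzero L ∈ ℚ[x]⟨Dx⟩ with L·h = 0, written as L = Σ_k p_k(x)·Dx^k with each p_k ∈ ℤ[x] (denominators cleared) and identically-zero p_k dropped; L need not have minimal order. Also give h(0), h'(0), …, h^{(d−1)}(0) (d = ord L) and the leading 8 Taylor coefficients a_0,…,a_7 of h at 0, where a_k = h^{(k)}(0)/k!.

L = (160 + 256·x + 256·x^2)·Dx^2 + (48 + 224·x + 384·x^2 + 256·x^3)·Dx^3 + (10 + 16·x + 16·x^2)·Dx^4 + (3 + 14·x + 24·x^2 + 16·x^3)·Dx^5  (order 5).
h: a_k = 0, 2, 1, -6, 2/3, 52/15, 16/15, -992/315, …
ICs: h(0) = 0, h′(0) = 2, h′′(0) = 2, h′′′(0) = -36, h′′′′(0) = 16.

f: a_k = 0, 2, -2, 8/3, -4, 32/5, -32/3, 128/7, …
g: a_k = 2, 0, -16, 0, 64/3, 0, -512/45, 0, …
h₀=f+g: left-lcm gives L₀, ord ≤ 4.
∫: right-multiply L₀ by Dx.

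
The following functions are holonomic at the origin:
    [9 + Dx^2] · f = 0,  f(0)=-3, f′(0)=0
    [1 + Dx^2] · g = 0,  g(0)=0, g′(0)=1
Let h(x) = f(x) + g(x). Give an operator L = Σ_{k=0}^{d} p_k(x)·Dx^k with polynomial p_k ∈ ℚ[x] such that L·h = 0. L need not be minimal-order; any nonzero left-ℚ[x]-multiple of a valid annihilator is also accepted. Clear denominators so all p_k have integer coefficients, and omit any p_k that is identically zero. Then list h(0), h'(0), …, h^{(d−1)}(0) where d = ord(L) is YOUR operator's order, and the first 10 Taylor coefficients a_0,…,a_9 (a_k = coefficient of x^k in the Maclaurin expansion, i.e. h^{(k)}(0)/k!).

f: a_k = -3, 0, 27/2, 0, -81/8, 0, 243/80, 0, -2187/4480, 0, …
g: a_k = 0, 1, 0, -1/6, 0, 1/120, 0, -1/5040, 0, 1/362880, …
L₀ := lclm(L_f,L_g); ord L₀ ≤ 2+2.
L = 9 + 10·Dx^2 + Dx^4  (order 4).
h: a_k = -3, 1, 27/2, -1/6, -81/8, 1/120, 243/80, -1/5040, -2187/4480, 1/362880, …
ICs: h(0) = -3, h′(0) = 1, h′′(0) = 27, h′′′(0) = -1.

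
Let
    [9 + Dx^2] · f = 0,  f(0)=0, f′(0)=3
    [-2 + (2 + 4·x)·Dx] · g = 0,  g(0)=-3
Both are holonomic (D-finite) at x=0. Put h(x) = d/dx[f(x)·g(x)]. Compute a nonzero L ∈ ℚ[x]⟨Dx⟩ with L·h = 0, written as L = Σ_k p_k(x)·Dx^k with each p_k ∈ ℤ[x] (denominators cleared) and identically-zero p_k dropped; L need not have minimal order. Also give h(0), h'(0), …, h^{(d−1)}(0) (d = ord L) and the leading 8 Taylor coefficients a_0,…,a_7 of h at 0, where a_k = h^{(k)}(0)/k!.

L = (14 + 84·x + 192·x^2 + 216·x^3 + 108·x^4) + (-1 - 8·x - 18·x^2 - 12·x^3)·Dx + (1 + 7·x + 19·x^2 + 24·x^3 + 12·x^4)·Dx^2  (order 2).
h: a_k = -9, -18, 54, 36, -36, -216/5, 54, -2376/35, …
ICs: h(0) = -9, h′(0) = -18.

f: a_k = 0, 3, 0, -9/2, 0, 81/40, 0, -243/560, …
g: a_k = -3, -3, 3/2, -3/2, 15/8, -21/8, 63/16, -99/16, …
h₀=f·g: eliminate ⇒ L₀, order ≤ 2·1.
Derive L from L₀ (diff closure).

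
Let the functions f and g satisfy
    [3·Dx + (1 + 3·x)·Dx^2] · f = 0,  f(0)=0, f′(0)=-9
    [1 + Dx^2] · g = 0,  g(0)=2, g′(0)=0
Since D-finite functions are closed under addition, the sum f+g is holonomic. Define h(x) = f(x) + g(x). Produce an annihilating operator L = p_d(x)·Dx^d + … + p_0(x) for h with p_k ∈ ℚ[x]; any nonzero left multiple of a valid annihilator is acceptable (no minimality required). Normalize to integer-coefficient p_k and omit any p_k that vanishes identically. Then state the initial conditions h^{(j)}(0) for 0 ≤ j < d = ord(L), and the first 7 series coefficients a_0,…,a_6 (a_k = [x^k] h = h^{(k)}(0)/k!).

L = (165 + 18·x + 27·x^2)·Dx + (19 + 63·x + 27·x^2 + 27·x^3)·Dx^2 + (165 + 18·x + 27·x^2)·Dx^3 + (19 + 63·x + 27·x^2 + 27·x^3)·Dx^4  (order 4).
h: a_k = 2, -9, 25/2, -27, 365/6, -729/5, 131219/360, …
ICs: h(0) = 2, h′(0) = -9, h′′(0) = 25, h′′′(0) = -162.

f: a_k = 0, -9, 27/2, -27, 243/4, -729/5, 729/2, …
g: a_k = 2, 0, -1, 0, 1/12, 0, -1/360, …
L₀ := lclm(L_f,L_g); ord L₀ ≤ 2+2.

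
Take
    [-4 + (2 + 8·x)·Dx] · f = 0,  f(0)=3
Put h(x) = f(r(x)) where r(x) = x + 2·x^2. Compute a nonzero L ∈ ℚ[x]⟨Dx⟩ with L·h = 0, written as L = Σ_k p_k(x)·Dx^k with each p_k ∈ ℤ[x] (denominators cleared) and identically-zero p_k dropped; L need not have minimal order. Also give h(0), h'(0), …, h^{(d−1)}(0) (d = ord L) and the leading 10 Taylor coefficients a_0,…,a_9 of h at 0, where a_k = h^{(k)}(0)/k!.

L = (-2 - 8·x) + (1 + 4·x + 8·x^2)·Dx  (order 1).
h: a_k = 3, 6, 6, -12, 18, -12, -36, 168, -366, 324, …
ICs: h(0) = 3.

f: a_k = 3, 6, -6, 12, -30, 84, -252, 792, -2574, 8580, …
f∘r: x↦r, Dx↦Dx/r' in L_f ⇒ L₀.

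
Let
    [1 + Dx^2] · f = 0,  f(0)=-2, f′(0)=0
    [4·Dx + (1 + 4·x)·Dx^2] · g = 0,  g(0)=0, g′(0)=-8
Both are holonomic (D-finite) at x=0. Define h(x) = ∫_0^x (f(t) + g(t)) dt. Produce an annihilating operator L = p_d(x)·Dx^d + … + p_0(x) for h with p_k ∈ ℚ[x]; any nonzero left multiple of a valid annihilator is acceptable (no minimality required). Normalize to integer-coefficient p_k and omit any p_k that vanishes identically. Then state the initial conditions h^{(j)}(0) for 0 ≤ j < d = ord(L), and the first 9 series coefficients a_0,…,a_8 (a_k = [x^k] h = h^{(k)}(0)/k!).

L = (388 + 32·x + 64·x^2)·Dx^2 + (33 + 140·x + 48·x^2 + 64·x^3)·Dx^3 + (388 + 32·x + 64·x^2)·Dx^4 + (33 + 140·x + 48·x^2 + 64·x^3)·Dx^5  (order 5).
h: a_k = 0, -2, -4, 17/3, -32/3, 307/12, -1024/15, 491521/2520, -4096/7, …
ICs: h(0) = 0, h′(0) = -2, h′′(0) = -8, h′′′(0) = 34, h′′′′(0) = -256.

f: a_k = -2, 0, 1, 0, -1/12, 0, 1/360, 0, -1/20160, …
g: a_k = 0, -8, 16, -128/3, 128, -2048/5, 4096/3, -32768/7, 16384, …
Weyl lclm of L_f,L_g ⇒ L₀ (ord ≤ 4).
h=∫h₀ ⇒ L = L₀·Dx.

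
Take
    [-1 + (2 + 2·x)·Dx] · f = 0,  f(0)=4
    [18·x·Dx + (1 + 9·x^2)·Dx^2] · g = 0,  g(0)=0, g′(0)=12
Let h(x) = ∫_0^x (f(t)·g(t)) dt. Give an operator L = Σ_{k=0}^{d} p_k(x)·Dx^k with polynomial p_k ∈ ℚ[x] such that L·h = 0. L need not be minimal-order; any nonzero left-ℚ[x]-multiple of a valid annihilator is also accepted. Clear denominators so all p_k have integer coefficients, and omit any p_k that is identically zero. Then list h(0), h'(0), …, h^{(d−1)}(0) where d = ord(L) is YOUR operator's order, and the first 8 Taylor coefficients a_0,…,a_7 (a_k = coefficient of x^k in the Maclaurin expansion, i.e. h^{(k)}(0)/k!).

L = (3 - 36·x - 9·x^2)·Dx + (-4 + 68·x + 108·x^2 + 36·x^3)·Dx^2 + (4 + 8·x + 40·x^2 + 72·x^3 + 36·x^4)·Dx^3  (order 3).
h: a_k = 0, 0, 24, 8, -75/2, -69/5, 10583/80, 30489/560, …
ICs: h(0) = 0, h′(0) = 0, h′′(0) = 48.

f: a_k = 4, 2, -1/2, 1/4, -5/32, 7/64, -21/256, 33/512, …
g: a_k = 0, 12, 0, -36, 0, 972/5, 0, -8748/7, …
h₀=f·g: eliminate ⇒ L₀, order ≤ 1·2.
∫: right-multiply L₀ by Dx.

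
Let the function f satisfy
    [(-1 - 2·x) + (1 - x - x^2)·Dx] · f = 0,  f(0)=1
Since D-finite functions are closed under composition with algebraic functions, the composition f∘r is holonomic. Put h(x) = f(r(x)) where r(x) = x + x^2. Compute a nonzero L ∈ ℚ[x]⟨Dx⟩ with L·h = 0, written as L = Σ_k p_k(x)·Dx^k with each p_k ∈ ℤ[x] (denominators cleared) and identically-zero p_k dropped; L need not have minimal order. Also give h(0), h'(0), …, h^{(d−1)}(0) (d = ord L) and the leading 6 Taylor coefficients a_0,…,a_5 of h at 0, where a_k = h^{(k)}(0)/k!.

L = (1 + 4·x + 6·x^2 + 4·x^3) + (-1 + x + 2·x^2 + 2·x^3 + x^4)·Dx  (order 1).
h: a_k = 1, 1, 3, 7, 16, 37, …
ICs: h(0) = 1.

f: a_k = 1, 1, 2, 3, 5, 8, …
L₀ from L_f via x↦r, Dx↦r'^{-1}Dx.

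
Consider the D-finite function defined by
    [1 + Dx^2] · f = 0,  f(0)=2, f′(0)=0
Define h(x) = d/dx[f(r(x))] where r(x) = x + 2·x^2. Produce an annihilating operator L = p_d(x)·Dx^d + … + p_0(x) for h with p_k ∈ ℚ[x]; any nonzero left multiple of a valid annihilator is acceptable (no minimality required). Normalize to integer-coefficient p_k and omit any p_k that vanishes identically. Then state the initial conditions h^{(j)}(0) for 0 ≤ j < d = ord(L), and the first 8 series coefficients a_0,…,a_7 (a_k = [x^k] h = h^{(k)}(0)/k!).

f: a_k = 2, 0, -1, 0, 1/12, 0, -1/360, 0, …
f∘r: x↦r, Dx↦Dx/r' in L_f ⇒ L₀.
Derive L from L₀ (diff closure).
L = (49 + 16·x + 96·x^2 + 256·x^3 + 256·x^4) + (-12 - 48·x)·Dx + (1 + 8·x + 16·x^2)·Dx^2  (order 2).
h: a_k = 0, -2, -12, -47/3, 10/3, 719/60, 553/30, 23521/2520, …
ICs: h(0) = 0, h′(0) = -2.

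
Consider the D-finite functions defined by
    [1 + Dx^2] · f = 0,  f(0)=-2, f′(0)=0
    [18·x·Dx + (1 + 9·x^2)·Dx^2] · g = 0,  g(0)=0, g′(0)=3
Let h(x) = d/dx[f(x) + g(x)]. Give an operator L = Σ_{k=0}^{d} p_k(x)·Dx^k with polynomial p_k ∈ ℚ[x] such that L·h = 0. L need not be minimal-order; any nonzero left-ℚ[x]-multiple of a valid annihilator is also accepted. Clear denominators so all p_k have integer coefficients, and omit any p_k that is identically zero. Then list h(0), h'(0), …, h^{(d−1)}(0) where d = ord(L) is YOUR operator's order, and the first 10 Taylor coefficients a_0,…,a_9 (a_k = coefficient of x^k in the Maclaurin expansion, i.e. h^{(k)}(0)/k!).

L = (-1926·x + 17820·x^3 + 1458·x^5) + (-17 + 351·x^2 + 4617·x^4 + 729·x^6)·Dx + (-1926·x + 17820·x^3 + 1458·x^5)·Dx^2 + (-17 + 351·x^2 + 4617·x^4 + 729·x^6)·Dx^3  (order 3).
h: a_k = 3, 2, -27, -1/3, 243, 1/60, -2187, -1/2520, 19683, 1/181440, …
ICs: h(0) = 3, h′(0) = 2, h′′(0) = -54.

f: a_k = -2, 0, 1, 0, -1/12, 0, 1/360, 0, -1/20160, 0, …
g: a_k = 0, 3, 0, -9, 0, 243/5, 0, -2187/7, 0, 2187, …
f+g: L₀ = lclm(L_f,L_g), ord ≤ 2+2.
h=h₀': d/dx-closure on L₀ ⇒ L.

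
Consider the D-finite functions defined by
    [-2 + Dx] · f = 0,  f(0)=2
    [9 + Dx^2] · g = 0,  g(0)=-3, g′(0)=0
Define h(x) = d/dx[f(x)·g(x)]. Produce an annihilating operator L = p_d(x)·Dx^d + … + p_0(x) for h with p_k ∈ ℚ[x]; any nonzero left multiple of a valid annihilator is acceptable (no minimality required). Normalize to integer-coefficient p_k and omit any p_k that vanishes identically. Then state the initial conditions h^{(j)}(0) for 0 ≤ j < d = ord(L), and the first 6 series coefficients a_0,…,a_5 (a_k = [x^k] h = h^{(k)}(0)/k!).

f: a_k = 2, 4, 4, 8/3, 4/3, 8/15, …
g: a_k = -3, 0, 27/2, 0, -81/8, 0, …
Sym-product of L_f,L_g gives L₀ (≤ ord 2).
h₀' ⇒ L via d/dx closure of L₀.
L = 13 - 4·Dx + Dx^2  (order 2).
h: a_k = -12, 30, 138, 119, -61/2, -407/4, …
ICs: h(0) = -12, h′(0) = 30.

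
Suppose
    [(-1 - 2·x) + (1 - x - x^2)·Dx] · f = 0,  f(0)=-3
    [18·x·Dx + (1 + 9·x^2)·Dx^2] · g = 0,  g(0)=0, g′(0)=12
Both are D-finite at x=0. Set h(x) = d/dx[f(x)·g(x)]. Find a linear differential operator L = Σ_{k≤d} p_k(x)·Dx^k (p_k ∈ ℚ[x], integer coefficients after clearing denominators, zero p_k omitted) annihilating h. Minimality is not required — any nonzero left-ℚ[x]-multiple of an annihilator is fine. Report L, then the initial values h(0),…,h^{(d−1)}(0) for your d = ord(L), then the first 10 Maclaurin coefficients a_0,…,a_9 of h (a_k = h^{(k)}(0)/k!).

L = (-30 + 1134·x^2 + 1944·x^3 + 2916·x^4) + (12 + 42·x - 108·x^2 + 198·x^3 + 1944·x^4 + 1944·x^5)·Dx + (-1 - 8·x - 26·x^2 - 36·x^3 - 126·x^4 + 324·x^5 + 243·x^6)·Dx^2  (order 2).
h: a_k = -36, -72, 108, 0, -2736, -16416/5, 92916/5, 590112/35, -1353348/7, -1356192/7, …
ICs: h(0) = -36, h′(0) = -72.

f: a_k = -3, -3, -6, -9, -15, -24, -39, -63, -102, -165, …
g: a_k = 0, 12, 0, -36, 0, 972/5, 0, -8748/7, 0, 8748, …
L₀ := L_f ⊗_s L_g (sym. prod.), ord ≤ 2.
Differentiate: ansatz ord ≤ ord L₀ ⇒ L.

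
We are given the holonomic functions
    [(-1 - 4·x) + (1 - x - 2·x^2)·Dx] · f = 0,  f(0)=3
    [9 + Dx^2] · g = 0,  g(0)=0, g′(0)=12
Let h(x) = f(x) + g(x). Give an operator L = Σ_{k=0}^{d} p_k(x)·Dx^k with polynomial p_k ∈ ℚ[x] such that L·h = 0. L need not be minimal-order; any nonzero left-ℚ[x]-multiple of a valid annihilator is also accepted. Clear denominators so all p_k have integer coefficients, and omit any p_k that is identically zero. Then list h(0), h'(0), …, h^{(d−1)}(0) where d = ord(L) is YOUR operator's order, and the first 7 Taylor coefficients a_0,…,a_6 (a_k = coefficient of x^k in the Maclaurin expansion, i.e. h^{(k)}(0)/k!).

L = (117 + 486·x + 135·x^2 + 360·x^3 + 540·x^4 + 432·x^5) + (-45 + 63·x + 81·x^2 - 153·x^3 - 18·x^4 + 324·x^5 + 216·x^6)·Dx + (13 + 54·x + 15·x^2 + 40·x^3 + 60·x^4 + 48·x^5)·Dx^2 + (-5 + 7·x + 9·x^2 - 17·x^3 - 2·x^4 + 36·x^5 + 24·x^6)·Dx^3  (order 3).
h: a_k = 3, 15, 9, -3, 33, 711/10, 129, …
ICs: h(0) = 3, h′(0) = 15, h′′(0) = 18.

f: a_k = 3, 3, 9, 15, 33, 63, 129, …
g: a_k = 0, 12, 0, -18, 0, 81/10, 0, …
L₀ := lclm(L_f,L_g); ord L₀ ≤ 1+2.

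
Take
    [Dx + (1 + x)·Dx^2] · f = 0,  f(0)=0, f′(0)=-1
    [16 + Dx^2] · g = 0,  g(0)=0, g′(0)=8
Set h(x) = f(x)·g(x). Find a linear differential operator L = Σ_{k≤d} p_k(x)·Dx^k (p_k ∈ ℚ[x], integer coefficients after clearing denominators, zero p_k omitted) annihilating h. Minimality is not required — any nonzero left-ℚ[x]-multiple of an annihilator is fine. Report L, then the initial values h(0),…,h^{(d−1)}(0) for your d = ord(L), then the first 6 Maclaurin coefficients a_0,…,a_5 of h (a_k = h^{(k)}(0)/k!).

L = (15072 + 62976·x + 97024·x^2 + 65536·x^3 + 16384·x^4) + (1984 + 6080·x + 6144·x^2 + 2048·x^3)·Dx + (1950 + 8000·x + 12192·x^2 + 8192·x^3 + 2048·x^4)·Dx^2 + (124 + 380·x + 384·x^2 + 128·x^3)·Dx^3 + (63 + 254·x + 383·x^2 + 256·x^3 + 64·x^4)·Dx^4  (order 4).
h: a_k = 0, 0, -8, 4, 56/3, -26/3, …
ICs: h(0) = 0, h′(0) = 0, h′′(0) = -16, h′′′(0) = 24.

f: a_k = 0, -1, 1/2, -1/3, 1/4, -1/5, …
g: a_k = 0, 8, 0, -64/3, 0, 256/15, …
L₀ := L_f ⊗_s L_g (sym. prod.), ord ≤ 4.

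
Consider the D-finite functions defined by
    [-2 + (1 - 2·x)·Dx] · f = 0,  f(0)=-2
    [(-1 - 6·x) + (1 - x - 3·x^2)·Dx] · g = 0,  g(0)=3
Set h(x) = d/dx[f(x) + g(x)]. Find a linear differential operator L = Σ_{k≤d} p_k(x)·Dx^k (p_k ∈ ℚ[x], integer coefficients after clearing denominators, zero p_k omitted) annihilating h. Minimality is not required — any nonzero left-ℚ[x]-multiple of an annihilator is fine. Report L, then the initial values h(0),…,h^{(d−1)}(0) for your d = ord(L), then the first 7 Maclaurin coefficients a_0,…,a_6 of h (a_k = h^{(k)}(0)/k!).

f: a_k = -2, -4, -8, -16, -32, -64, -128, …
g: a_k = 3, 3, 12, 21, 57, 120, 291, …
h₀=f+g: left-lcm gives L₀, ord ≤ 2.
Differentiate: ansatz ord ≤ ord L₀ ⇒ L.
L = (12 - 288·x + 648·x^2 - 1296·x^3 + 648·x^4) + (9 + 12·x - 126·x^2 + 540·x^3 - 1188·x^4 + 648·x^5)·Dx + (-2 + 15·x - 52·x^2 + 78·x^3 + 27·x^4 - 180·x^5 + 108·x^6)·Dx^2  (order 2).
h: a_k = -1, 8, 15, 100, 280, 978, 2765, …
ICs: h(0) = -1, h′(0) = 8.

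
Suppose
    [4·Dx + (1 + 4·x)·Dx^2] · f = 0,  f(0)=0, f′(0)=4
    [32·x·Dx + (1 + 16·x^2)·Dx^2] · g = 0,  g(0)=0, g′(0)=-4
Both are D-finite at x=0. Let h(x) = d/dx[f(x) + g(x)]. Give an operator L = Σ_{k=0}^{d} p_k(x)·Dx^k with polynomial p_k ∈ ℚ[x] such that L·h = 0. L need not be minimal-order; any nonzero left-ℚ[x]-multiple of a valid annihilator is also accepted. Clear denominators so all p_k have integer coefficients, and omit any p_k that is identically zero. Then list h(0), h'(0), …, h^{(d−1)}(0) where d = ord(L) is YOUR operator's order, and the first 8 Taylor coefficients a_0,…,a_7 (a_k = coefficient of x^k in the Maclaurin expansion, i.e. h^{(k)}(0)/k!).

f: a_k = 0, 4, -8, 64/3, -64, 1024/5, -2048/3, 16384/7, …
g: a_k = 0, -4, 0, 64/3, 0, -1024/5, 0, 16384/7, …
f+g: L₀ = lclm(L_f,L_g), ord ≤ 2+2.
h=h₀': d/dx-closure on L₀ ⇒ L.
L = (-32 - 384·x + 1536·x^2 + 2048·x^3) + (-16 - 64·x + 3072·x^3 + 4096·x^4)·Dx + (-1 + 4·x + 32·x^2 + 128·x^3 + 768·x^4 + 1024·x^5)·Dx^2  (order 2).
h: a_k = 0, -16, 128, -256, 0, -4096, 32768, -65536, …
ICs: h(0) = 0, h′(0) = -16.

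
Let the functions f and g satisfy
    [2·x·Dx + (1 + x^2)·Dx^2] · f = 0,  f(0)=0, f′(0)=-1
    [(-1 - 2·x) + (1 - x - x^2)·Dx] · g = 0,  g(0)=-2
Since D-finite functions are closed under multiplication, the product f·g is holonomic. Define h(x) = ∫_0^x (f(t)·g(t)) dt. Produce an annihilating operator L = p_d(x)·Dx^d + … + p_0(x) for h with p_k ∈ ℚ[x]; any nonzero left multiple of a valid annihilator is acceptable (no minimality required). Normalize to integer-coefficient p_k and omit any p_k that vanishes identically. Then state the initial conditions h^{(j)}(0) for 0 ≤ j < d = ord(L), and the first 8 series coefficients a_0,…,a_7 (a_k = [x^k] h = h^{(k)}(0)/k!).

L = (2 + 2·x + 6·x^2)·Dx + (2 + 2·x + 4·x^2 + 6·x^3)·Dx^2 + (-1 + x + x^3 + x^4)·Dx^3  (order 3).
h: a_k = 0, 0, 1, 2/3, 5/6, 16/15, 68/45, 72/35, …
ICs: h(0) = 0, h′(0) = 0, h′′(0) = 2.

f: a_k = 0, -1, 0, 1/3, 0, -1/5, 0, 1/7, …
g: a_k = -2, -2, -4, -6, -10, -16, -26, -42, …
Sym-product of L_f,L_g gives L₀ (≤ ord 2).
∫: right-multiply L₀ by Dx.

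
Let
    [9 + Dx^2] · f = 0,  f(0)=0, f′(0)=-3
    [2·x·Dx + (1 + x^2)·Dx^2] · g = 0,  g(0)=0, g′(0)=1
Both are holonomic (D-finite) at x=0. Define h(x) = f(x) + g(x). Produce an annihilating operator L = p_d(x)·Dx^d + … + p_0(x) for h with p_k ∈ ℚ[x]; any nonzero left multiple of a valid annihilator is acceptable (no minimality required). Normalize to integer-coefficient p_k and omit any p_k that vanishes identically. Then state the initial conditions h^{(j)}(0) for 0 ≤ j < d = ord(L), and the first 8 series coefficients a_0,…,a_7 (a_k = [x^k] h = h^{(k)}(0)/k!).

f: a_k = 0, -3, 0, 9/2, 0, -81/40, 0, 243/560, …
g: a_k = 0, 1, 0, -1/3, 0, 1/5, 0, -1/7, …
Weyl lclm of L_f,L_g ⇒ L₀ (ord ≤ 4).
L = (-54·x + 540·x^3 + 162·x^5)·Dx + (63 + 279·x^2 + 297·x^4 + 81·x^6)·Dx^2 + (-6·x + 60·x^3 + 18·x^5)·Dx^3 + (7 + 31·x^2 + 33·x^4 + 9·x^6)·Dx^4  (order 4).
h: a_k = 0, -2, 0, 25/6, 0, -73/40, 0, 163/560, …
ICs: h(0) = 0, h′(0) = -2, h′′(0) = 0, h′′′(0) = 25.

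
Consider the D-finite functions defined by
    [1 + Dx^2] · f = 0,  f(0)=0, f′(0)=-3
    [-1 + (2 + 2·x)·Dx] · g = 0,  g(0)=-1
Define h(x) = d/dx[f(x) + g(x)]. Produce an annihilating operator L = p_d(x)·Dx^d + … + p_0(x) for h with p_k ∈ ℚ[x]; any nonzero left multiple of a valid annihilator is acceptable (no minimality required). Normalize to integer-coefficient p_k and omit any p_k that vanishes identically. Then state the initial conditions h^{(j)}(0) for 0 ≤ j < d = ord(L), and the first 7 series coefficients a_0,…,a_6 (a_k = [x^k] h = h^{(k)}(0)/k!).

L = (-19 - 8·x - 4·x^2) + (-14 - 30·x - 24·x^2 - 8·x^3)·Dx + (-19 - 8·x - 4·x^2)·Dx^2 + (-14 - 30·x - 24·x^2 - 8·x^3)·Dx^3  (order 3).
h: a_k = -7/2, 1/4, 21/16, 5/32, -67/256, 63/512, -3337/30720, …
ICs: h(0) = -7/2, h′(0) = 1/4, h′′(0) = 21/8.

f: a_k = 0, -3, 0, 1/2, 0, -1/40, 0, …
g: a_k = -1, -1/2, 1/8, -1/16, 5/128, -7/256, 21/1024, …
h₀=f+g: left-lcm gives L₀, ord ≤ 3.
h₀' ⇒ L via d/dx closure of L₀.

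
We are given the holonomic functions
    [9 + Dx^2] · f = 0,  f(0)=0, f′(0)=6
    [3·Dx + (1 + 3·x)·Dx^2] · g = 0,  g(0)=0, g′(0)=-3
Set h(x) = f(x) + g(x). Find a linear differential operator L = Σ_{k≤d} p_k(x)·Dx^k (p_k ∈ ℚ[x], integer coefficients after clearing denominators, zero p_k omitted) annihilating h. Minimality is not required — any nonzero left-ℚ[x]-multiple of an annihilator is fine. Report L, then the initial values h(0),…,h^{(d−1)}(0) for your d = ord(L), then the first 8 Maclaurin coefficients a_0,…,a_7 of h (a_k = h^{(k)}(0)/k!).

L = (63 + 54·x + 81·x^2)·Dx + (9 + 45·x + 81·x^2 + 81·x^3)·Dx^2 + (7 + 6·x + 9·x^2)·Dx^3 + (1 + 5·x + 9·x^2 + 9·x^3)·Dx^4  (order 4).
h: a_k = 0, 3, 9/2, -18, 81/4, -891/20, 243/2, -87723/280, …
ICs: h(0) = 0, h′(0) = 3, h′′(0) = 9, h′′′(0) = -108.

f: a_k = 0, 6, 0, -9, 0, 81/20, 0, -243/280, …
g: a_k = 0, -3, 9/2, -9, 81/4, -243/5, 243/2, -2187/7, …
Sum ⇒ L₀ = lclm(L_f,L_g) in ℚ(x)⟨Dx⟩.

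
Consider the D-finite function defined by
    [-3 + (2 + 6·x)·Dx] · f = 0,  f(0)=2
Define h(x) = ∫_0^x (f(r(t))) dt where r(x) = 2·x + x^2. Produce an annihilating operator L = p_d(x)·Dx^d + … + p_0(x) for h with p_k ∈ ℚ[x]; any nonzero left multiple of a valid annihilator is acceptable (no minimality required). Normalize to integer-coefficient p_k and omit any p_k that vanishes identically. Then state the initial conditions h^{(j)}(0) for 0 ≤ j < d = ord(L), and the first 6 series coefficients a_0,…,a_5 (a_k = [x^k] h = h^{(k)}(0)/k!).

f: a_k = 2, 3, -9/4, 27/8, -405/64, 1701/128, …
Change of var in L_f (x↦r) gives L₀.
Integrate: L := L₀·Dx.
L = (-3 - 3·x)·Dx + (1 + 6·x + 3·x^2)·Dx^2  (order 2).
h: a_k = 0, 2, 3, -2, 9/2, -63/5, …
ICs: h(0) = 0, h′(0) = 2.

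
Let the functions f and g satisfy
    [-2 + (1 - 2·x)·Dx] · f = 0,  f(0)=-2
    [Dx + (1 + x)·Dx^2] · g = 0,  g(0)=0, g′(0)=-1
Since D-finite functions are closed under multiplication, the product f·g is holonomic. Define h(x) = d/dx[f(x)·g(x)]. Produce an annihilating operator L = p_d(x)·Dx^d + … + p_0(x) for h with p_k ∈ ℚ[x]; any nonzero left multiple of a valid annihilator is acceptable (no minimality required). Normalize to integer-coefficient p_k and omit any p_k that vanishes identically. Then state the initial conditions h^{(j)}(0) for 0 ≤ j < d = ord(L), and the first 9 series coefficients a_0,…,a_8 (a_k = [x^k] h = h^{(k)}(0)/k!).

L = 8 + (4 + 10·x)·Dx + (-1 + x + 2·x^2)·Dx^2  (order 2).
h: a_k = 2, 6, 20, 154/3, 391/3, 1554/5, 3636/5, 58106/35, 261617/70, …
ICs: h(0) = 2, h′(0) = 6.

f: a_k = -2, -4, -8, -16, -32, -64, -128, -256, -512, …
g: a_k = 0, -1, 1/2, -1/3, 1/4, -1/5, 1/6, -1/7, 1/8, …
Product ⇒ symmetric product L₀, ord ≤ 2.
h₀' ⇒ L via d/dx closure of L₀.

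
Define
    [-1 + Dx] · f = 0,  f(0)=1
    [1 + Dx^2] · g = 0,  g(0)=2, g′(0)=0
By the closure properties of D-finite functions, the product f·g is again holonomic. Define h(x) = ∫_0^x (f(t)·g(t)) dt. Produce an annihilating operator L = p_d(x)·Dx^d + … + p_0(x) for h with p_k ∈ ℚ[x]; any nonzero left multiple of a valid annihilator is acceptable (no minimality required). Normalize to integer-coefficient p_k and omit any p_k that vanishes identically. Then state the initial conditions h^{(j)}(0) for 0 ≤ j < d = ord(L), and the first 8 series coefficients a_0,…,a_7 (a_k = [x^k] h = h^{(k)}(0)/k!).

f: a_k = 1, 1, 1/2, 1/6, 1/24, 1/120, 1/720, 1/5040, …
g: a_k = 2, 0, -1, 0, 1/12, 0, -1/360, 0, …
Product ⇒ symmetric product L₀, ord ≤ 2.
Integrate: L := L₀·Dx.
L = 2·Dx - 2·Dx^2 + Dx^3  (order 3).
h: a_k = 0, 2, 1, 0, -1/6, -1/15, -1/90, 0, …
ICs: h(0) = 0, h′(0) = 2, h′′(0) = 2.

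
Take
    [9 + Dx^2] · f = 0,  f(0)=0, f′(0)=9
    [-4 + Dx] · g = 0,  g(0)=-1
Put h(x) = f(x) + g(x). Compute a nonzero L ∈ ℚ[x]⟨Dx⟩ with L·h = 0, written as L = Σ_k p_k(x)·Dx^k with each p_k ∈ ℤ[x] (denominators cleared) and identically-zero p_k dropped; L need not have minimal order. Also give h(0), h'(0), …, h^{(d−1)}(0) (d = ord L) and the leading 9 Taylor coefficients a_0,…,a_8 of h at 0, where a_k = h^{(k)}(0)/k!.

L = -36 + 9·Dx - 4·Dx^2 + Dx^3  (order 3).
h: a_k = -1, 5, -8, -145/6, -32/3, -59/24, -256/45, -4589/1008, -512/315, …
ICs: h(0) = -1, h′(0) = 5, h′′(0) = -16.

f: a_k = 0, 9, 0, -27/2, 0, 243/40, 0, -729/560, 0, …
g: a_k = -1, -4, -8, -32/3, -32/3, -128/15, -256/45, -1024/315, -512/315, …
Weyl lclm of L_f,L_g ⇒ L₀ (ord ≤ 3).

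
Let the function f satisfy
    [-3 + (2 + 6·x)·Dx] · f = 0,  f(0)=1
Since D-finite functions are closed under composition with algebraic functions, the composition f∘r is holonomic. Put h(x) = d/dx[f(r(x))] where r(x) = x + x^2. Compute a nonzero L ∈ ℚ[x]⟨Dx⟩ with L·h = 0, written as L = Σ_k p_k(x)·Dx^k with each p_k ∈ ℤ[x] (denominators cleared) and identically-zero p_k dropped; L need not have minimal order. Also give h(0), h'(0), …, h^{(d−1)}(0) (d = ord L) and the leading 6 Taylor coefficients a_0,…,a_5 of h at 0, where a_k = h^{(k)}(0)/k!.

L = 1 + (-2 - 10·x - 18·x^2 - 12·x^3)·Dx  (order 1).
h: a_k = 3/2, 3/4, -27/16, 99/32, -1215/256, 2997/512, …
ICs: h(0) = 3/2.

f: a_k = 1, 3/2, -9/8, 27/16, -405/128, 1701/256, …
Substitute x→r, Dx→(1/r')Dx; clear ⇒ L₀.
Differentiate: ansatz ord ≤ ord L₀ ⇒ L.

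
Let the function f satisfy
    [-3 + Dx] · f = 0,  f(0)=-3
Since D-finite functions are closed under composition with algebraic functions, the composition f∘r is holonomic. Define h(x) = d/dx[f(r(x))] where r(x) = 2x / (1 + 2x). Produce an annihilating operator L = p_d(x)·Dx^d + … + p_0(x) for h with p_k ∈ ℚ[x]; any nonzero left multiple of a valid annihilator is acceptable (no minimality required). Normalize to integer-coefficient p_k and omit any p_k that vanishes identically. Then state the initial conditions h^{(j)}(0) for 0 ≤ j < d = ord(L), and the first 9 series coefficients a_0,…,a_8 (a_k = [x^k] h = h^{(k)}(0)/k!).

f: a_k = -3, -9, -27/2, -27/2, -81/8, -243/40, -243/80, -729/560, -2187/4480, …
f∘r: x↦r, Dx↦Dx/r' in L_f ⇒ L₀.
Differentiate: ansatz ord ≤ ord L₀ ⇒ L.
L = (2 - 8·x) + (-1 - 4·x - 4·x^2)·Dx  (order 1).
h: a_k = -18, -36, 108, -72, -252, 4968/5, -9864/5, 77904/35, 23004/35, …
ICs: h(0) = -18.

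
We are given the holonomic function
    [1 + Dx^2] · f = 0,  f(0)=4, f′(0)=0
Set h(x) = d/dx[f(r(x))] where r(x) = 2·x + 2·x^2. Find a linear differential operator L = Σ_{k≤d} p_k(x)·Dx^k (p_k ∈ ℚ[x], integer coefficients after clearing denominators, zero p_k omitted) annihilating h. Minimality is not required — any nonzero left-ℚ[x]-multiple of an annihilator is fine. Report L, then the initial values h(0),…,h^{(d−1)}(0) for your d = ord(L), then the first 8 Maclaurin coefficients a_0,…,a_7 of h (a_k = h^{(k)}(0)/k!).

L = (16 + 32·x + 96·x^2 + 128·x^3 + 64·x^4) + (-6 - 12·x)·Dx + (1 + 4·x + 4·x^2)·Dx^2  (order 2).
h: a_k = 0, -16, -48, -64/3, 160/3, 1408/15, 896/15, -6656/315, …
ICs: h(0) = 0, h′(0) = -16.

f: a_k = 4, 0, -2, 0, 1/6, 0, -1/180, 0, …
L₀ from L_f via x↦r, Dx↦r'^{-1}Dx.
Differentiate: ansatz ord ≤ ord L₀ ⇒ L.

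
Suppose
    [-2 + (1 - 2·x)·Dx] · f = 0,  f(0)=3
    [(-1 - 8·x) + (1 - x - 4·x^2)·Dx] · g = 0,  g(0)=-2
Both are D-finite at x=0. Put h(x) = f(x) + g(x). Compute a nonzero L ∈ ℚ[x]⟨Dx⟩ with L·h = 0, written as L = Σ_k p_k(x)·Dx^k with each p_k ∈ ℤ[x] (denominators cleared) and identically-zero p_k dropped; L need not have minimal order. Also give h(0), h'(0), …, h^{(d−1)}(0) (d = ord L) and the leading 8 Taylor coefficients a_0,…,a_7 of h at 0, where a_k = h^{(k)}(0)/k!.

f: a_k = 3, 6, 12, 24, 48, 96, 192, 384, …
g: a_k = -2, -2, -10, -18, -58, -130, -362, -882, …
f+g: L₀ = lclm(L_f,L_g), ord ≤ 1+1.
L = (12 - 48·x + 192·x^2 - 128·x^3) + (-2 - 96·x^2 + 352·x^3 - 256·x^4)·Dx + (-1 + 11·x - 30·x^2 + 80·x^4 - 64·x^5)·Dx^2  (order 2).
h: a_k = 1, 4, 2, 6, -10, -34, -170, -498, …
ICs: h(0) = 1, h′(0) = 4.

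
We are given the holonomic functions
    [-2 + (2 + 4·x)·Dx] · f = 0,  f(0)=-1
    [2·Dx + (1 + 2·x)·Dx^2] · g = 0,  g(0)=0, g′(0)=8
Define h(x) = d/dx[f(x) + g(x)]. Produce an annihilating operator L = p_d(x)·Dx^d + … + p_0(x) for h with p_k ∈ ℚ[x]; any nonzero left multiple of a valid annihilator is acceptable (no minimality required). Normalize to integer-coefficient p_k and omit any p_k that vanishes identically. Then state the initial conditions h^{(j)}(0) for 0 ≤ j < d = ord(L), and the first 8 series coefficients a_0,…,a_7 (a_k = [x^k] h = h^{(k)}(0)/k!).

L = 2 + (5 + 10·x)·Dx + (1 + 4·x + 4·x^2)·Dx^2  (order 2).
h: a_k = 7, -15, 61/2, -123/2, 989/8, -1985/8, 7961/16, -15955/16, …
ICs: h(0) = 7, h′(0) = -15.

f: a_k = -1, -1, 1/2, -1/2, 5/8, -7/8, 21/16, -33/16, …
g: a_k = 0, 8, -8, 32/3, -16, 128/5, -128/3, 512/7, …
h₀=f+g: left-lcm gives L₀, ord ≤ 3.
Derive L from L₀ (diff closure).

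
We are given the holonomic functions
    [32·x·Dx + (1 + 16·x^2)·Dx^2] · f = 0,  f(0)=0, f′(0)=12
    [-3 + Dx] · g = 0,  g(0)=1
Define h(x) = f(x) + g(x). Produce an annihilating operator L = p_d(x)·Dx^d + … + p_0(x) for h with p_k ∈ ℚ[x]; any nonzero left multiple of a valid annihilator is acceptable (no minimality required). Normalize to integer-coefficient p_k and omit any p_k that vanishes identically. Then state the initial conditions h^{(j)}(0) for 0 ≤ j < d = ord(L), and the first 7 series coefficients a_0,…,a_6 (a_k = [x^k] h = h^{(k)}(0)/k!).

f: a_k = 0, 12, 0, -64, 0, 3072/5, 0, …
g: a_k = 1, 3, 9/2, 9/2, 27/8, 81/40, 81/80, …
h₀=f+g: left-lcm gives L₀, ord ≤ 3.
L = (96 - 288·x - 4608·x^2 - 4608·x^3)·Dx + (-41 + 1248·x^2 - 2304·x^4)·Dx^2 + (3 + 32·x + 96·x^2 + 512·x^3 + 768·x^4)·Dx^3  (order 3).
h: a_k = 1, 15, 9/2, -119/2, 27/8, 24657/40, 81/80, …
ICs: h(0) = 1, h′(0) = 15, h′′(0) = 9.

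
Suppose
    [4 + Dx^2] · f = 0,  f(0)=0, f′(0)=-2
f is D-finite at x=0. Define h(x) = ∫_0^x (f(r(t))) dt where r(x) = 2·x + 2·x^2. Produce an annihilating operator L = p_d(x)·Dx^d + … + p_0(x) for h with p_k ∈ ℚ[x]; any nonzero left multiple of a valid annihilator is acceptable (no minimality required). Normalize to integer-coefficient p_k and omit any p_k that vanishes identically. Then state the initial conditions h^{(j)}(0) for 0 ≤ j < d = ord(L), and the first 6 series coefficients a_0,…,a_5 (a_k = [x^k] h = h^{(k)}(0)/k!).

L = (16 + 96·x + 192·x^2 + 128·x^3)·Dx - 2·Dx^2 + (1 + 2·x)·Dx^3  (order 3).
h: a_k = 0, 0, -2, -4/3, 8/3, 32/5, …
ICs: h(0) = 0, h′(0) = 0, h′′(0) = -4.

f: a_k = 0, -2, 0, 4/3, 0, -4/15, …
h₀=f(r): pull back L_f along r ⇒ L₀.
Integrate: L := L₀·Dx.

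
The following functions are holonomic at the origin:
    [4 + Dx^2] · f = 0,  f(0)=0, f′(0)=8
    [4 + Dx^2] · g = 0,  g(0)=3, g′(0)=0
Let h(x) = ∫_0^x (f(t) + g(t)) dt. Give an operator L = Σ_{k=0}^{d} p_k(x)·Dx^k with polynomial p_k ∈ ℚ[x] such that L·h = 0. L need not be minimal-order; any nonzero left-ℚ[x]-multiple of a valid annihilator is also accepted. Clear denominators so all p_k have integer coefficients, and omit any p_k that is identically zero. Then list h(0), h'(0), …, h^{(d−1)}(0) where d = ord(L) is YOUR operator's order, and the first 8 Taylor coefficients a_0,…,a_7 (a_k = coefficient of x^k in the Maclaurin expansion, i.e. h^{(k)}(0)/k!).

L = 4·Dx + Dx^3  (order 3).
h: a_k = 0, 3, 4, -2, -4/3, 2/5, 8/45, -4/105, …
ICs: h(0) = 0, h′(0) = 3, h′′(0) = 8.

f: a_k = 0, 8, 0, -16/3, 0, 16/15, 0, -32/315, …
g: a_k = 3, 0, -6, 0, 2, 0, -4/15, 0, …
h₀=f+g: left-lcm gives L₀, ord ≤ 4.
h=∫h₀ ⇒ L = L₀·Dx.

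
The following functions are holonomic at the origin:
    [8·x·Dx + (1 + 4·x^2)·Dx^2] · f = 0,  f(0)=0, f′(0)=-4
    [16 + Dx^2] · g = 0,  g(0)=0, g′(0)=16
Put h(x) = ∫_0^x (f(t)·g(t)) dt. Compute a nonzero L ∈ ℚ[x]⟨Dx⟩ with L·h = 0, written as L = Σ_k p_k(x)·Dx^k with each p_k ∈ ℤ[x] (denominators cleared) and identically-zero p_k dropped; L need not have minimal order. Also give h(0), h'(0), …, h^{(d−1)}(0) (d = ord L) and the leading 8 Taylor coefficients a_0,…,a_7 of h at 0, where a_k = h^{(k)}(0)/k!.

f: a_k = 0, -4, 0, 16/3, 0, -64/5, 0, 256/7, …
g: a_k = 0, 16, 0, -128/3, 0, 512/15, 0, -4096/315, …
Sym-product of L_f,L_g gives L₀ (≤ ord 4).
h=∫₀ˣh₀: take L = L₀·Dx.
L = (2560 + 29696·x^2 + 118784·x^4 + 262144·x^6 + 262144·x^8)·Dx + (1536·x + 14336·x^3 + 49152·x^5 + 65536·x^7)·Dx^2 + (240 + 3008·x^2 + 13824·x^4 + 32768·x^6 + 32768·x^8)·Dx^3 + (96·x + 896·x^3 + 3072·x^5 + 4096·x^7)·Dx^4 + (5 + 72·x^2 + 400·x^4 + 1024·x^6 + 1024·x^8)·Dx^5  (order 5).
h: a_k = 0, 0, 0, -64/3, 0, 256/5, 0, -5120/63, …
ICs: h(0) = 0, h′(0) = 0, h′′(0) = 0, h′′′(0) = -128, h′′′′(0) = 0.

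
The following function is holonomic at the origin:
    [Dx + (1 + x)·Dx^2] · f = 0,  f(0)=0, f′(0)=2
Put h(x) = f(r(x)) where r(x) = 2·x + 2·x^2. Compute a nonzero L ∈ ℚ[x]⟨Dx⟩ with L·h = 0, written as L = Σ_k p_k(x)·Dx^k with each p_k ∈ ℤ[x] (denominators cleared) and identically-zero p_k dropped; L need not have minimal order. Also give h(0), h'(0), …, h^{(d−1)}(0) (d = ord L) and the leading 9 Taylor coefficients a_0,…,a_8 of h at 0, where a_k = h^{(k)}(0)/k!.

f: a_k = 0, 2, -1, 2/3, -1/2, 2/5, -1/3, 2/7, -1/4, …
h₀=f(r): pull back L_f along r ⇒ L₀.
L = (4·x + 4·x^2)·Dx + (1 + 4·x + 6·x^2 + 4·x^3)·Dx^2  (order 2).
h: a_k = 0, 4, 0, -8/3, 4, -16/5, 0, 32/7, -8, …
ICs: h(0) = 0, h′(0) = 4.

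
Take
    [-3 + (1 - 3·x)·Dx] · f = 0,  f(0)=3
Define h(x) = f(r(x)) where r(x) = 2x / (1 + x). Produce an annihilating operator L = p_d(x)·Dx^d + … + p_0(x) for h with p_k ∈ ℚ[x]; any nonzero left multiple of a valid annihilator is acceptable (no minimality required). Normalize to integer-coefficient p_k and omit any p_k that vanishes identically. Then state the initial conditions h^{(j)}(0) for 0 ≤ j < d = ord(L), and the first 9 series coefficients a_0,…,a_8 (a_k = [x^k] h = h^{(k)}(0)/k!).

f: a_k = 3, 9, 27, 81, 243, 729, 2187, 6561, 19683, …
Change of var in L_f (x↦r) gives L₀.
L = 6 + (-1 + 4·x + 5·x^2)·Dx  (order 1).
h: a_k = 3, 18, 90, 450, 2250, 11250, 56250, 281250, 1406250, …
ICs: h(0) = 3.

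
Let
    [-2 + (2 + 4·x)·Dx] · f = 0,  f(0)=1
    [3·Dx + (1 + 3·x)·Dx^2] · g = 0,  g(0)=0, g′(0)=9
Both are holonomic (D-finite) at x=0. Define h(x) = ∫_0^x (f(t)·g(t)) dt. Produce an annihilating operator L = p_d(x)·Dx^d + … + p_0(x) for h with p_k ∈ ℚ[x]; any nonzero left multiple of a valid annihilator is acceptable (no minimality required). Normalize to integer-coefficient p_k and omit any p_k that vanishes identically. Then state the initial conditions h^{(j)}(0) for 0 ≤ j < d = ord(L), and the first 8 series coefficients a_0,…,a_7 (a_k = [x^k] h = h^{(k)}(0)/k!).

f: a_k = 1, 1, -1/2, 1/2, -5/8, 7/8, -21/16, 33/16, …
g: a_k = 0, 9, -27/2, 27, -243/4, 729/5, -729/2, 6561/7, …
Sym-product of L_f,L_g gives L₀ (≤ ord 2).
Integrate: L := L₀·Dx.
L = 3·x·Dx + (1 + 2·x)·Dx^2 + (1 + 7·x + 16·x^2 + 12·x^3)·Dx^3  (order 3).
h: a_k = 0, 0, 9/2, -3/2, 9/4, -9/2, 789/80, -12681/560, …
ICs: h(0) = 0, h′(0) = 0, h′′(0) = 9.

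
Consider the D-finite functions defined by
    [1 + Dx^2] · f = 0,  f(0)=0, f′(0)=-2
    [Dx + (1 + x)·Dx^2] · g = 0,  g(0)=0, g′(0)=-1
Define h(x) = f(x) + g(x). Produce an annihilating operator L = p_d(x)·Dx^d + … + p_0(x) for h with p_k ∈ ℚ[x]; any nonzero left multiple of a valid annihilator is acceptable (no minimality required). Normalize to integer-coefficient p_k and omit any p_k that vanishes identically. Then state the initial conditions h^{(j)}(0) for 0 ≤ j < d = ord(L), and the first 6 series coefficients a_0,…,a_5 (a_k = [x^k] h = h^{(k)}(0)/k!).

f: a_k = 0, -2, 0, 1/3, 0, -1/60, …
g: a_k = 0, -1, 1/2, -1/3, 1/4, -1/5, …
h₀=f+g: left-lcm gives L₀, ord ≤ 4.
L = (7 + 2·x + x^2)·Dx + (3 + 5·x + 3·x^2 + x^3)·Dx^2 + (7 + 2·x + x^2)·Dx^3 + (3 + 5·x + 3·x^2 + x^3)·Dx^4  (order 4).
h: a_k = 0, -3, 1/2, 0, 1/4, -13/60, …
ICs: h(0) = 0, h′(0) = -3, h′′(0) = 1, h′′′(0) = 0.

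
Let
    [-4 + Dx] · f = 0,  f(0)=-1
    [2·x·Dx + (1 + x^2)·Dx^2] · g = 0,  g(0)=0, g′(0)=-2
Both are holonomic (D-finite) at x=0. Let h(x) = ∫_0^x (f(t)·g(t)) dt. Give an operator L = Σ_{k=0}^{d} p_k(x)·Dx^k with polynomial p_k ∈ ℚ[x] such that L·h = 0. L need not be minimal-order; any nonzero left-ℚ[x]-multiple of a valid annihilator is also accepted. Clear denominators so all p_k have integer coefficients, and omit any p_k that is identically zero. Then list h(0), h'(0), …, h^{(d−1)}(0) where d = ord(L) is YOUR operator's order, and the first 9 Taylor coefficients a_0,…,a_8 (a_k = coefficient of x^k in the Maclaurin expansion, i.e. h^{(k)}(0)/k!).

L = (16 - 8·x + 16·x^2)·Dx + (-8 + 2·x - 8·x^2)·Dx^2 + (1 + x^2)·Dx^3  (order 3).
h: a_k = 0, 0, 1, 8/3, 23/6, 56/15, 41/15, 104/63, 377/420, …
ICs: h(0) = 0, h′(0) = 0, h′′(0) = 2.

f: a_k = -1, -4, -8, -32/3, -32/3, -128/15, -256/45, -1024/315, -512/315, …
g: a_k = 0, -2, 0, 2/3, 0, -2/5, 0, 2/7, 0, …
Product ⇒ symmetric product L₀, ord ≤ 2.
∫: right-multiply L₀ by Dx.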